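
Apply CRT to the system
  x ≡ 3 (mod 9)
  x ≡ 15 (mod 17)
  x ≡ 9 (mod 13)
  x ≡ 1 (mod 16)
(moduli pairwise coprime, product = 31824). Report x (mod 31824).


Product of moduli M = 9 · 17 · 13 · 16 = 31824.
Merge one congruence at a time:
  Start: x ≡ 3 (mod 9).
  Combine with x ≡ 15 (mod 17); new modulus lcm = 153.
    Write x = 3 + 9·t and substitute into x ≡ 15 (mod 17): 9·t ≡ 15 − 3 = 12 (mod 17).
    The inverse of 9 mod 17 is 2 (since 9·2 = 18 = 1·17 + 1), so t ≡ 2·12 = 24 ≡ 7 (mod 17).
    Then x = 3 + 9·7 = 66, valid modulo lcm(9, 17) = 153: x ≡ 66 (mod 153).
  Combine with x ≡ 9 (mod 13); new modulus lcm = 1989.
    Write x = 66 + 153·t and substitute into x ≡ 9 (mod 13): 153·t ≡ 9 − 66 = -57 (mod 13).
    Reduce coefficients mod 13: 10·t ≡ 8 (mod 13).
    The inverse of 10 mod 13 is 4 (since 10·4 = 40 = 3·13 + 1), so t ≡ 4·8 = 32 ≡ 6 (mod 13).
    Then x = 66 + 153·6 = 984, valid modulo lcm(153, 13) = 1989: x ≡ 984 (mod 1989).
  Combine with x ≡ 1 (mod 16); new modulus lcm = 31824.
    Write x = 984 + 1989·t and substitute into x ≡ 1 (mod 16): 1989·t ≡ 1 − 984 = -983 (mod 16).
    Reduce coefficients mod 16: 5·t ≡ 9 (mod 16).
    The inverse of 5 mod 16 is 13 (since 5·13 = 65 = 4·16 + 1), so t ≡ 13·9 = 117 ≡ 5 (mod 16).
    Then x = 984 + 1989·5 = 10929, valid modulo lcm(1989, 16) = 31824: x ≡ 10929 (mod 31824).
Verify against each original: 10929 mod 9 = 3, 10929 mod 17 = 15, 10929 mod 13 = 9, 10929 mod 16 = 1.

x ≡ 10929 (mod 31824).


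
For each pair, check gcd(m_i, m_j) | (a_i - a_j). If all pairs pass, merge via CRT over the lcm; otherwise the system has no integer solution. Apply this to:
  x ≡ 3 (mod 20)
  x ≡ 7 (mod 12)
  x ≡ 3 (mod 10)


Moduli 20, 12, 10 are not pairwise coprime, so CRT works modulo lcm(m_i) when all pairwise compatibility conditions hold.
Pairwise compatibility: gcd(m_i, m_j) must divide a_i - a_j for every pair.
Merge one congruence at a time:
  Start: x ≡ 3 (mod 20).
  Combine with x ≡ 7 (mod 12): gcd(20, 12) = 4; 7 - 3 = 4, which IS divisible by 4, so compatible.
    Write x = 3 + 20·t and substitute into x ≡ 7 (mod 12): 20·t ≡ 7 − 3 = 4 (mod 12).
    Divide the congruence (and modulus) by g = 4: 5·t ≡ 1 (mod 3).
    Reduce coefficients mod 3: 2·t ≡ 1 (mod 3).
    The inverse of 2 mod 3 is 2 (since 2·2 = 4 = 1·3 + 1), so t ≡ 2·1 = 2 ≡ 2 (mod 3).
    Then x = 3 + 20·2 = 43, valid modulo lcm(20, 12) = 60: x ≡ 43 (mod 60).
  Combine with x ≡ 3 (mod 10): gcd(60, 10) = 10; 3 - 43 = -40, which IS divisible by 10, so compatible.
    Write x = 43 + 60·t and substitute into x ≡ 3 (mod 10): 60·t ≡ 3 − 43 = -40 (mod 10).
    Divide the congruence (and modulus) by g = 10: 6·t ≡ -4 (mod 1).
    Modulo 1 every t works; take t = 0.
    Then x = 43 + 60·0 = 43, valid modulo lcm(60, 10) = 60: x ≡ 43 (mod 60).
Verify: 43 mod 20 = 3, 43 mod 12 = 7, 43 mod 10 = 3.

x ≡ 43 (mod 60).


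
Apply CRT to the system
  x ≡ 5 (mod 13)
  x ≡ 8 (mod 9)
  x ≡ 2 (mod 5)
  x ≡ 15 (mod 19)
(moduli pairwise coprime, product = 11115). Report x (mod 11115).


Product of moduli M = 13 · 9 · 5 · 19 = 11115.
Merge one congruence at a time:
  Start: x ≡ 5 (mod 13).
  Combine with x ≡ 8 (mod 9); new modulus lcm = 117.
    Write x = 5 + 13·t and substitute into x ≡ 8 (mod 9): 13·t ≡ 8 − 5 = 3 (mod 9).
    Reduce coefficients mod 9: 4·t ≡ 3 (mod 9).
    The inverse of 4 mod 9 is 7 (since 4·7 = 28 = 3·9 + 1), so t ≡ 7·3 = 21 ≡ 3 (mod 9).
    Then x = 5 + 13·3 = 44, valid modulo lcm(13, 9) = 117: x ≡ 44 (mod 117).
  Combine with x ≡ 2 (mod 5); new modulus lcm = 585.
    Write x = 44 + 117·t and substitute into x ≡ 2 (mod 5): 117·t ≡ 2 − 44 = -42 (mod 5).
    Reduce coefficients mod 5: 2·t ≡ 3 (mod 5).
    The inverse of 2 mod 5 is 3 (since 2·3 = 6 = 1·5 + 1), so t ≡ 3·3 = 9 ≡ 4 (mod 5).
    Then x = 44 + 117·4 = 512, valid modulo lcm(117, 5) = 585: x ≡ 512 (mod 585).
  Combine with x ≡ 15 (mod 19); new modulus lcm = 11115.
    Write x = 512 + 585·t and substitute into x ≡ 15 (mod 19): 585·t ≡ 15 − 512 = -497 (mod 19).
    Reduce coefficients mod 19: 15·t ≡ 16 (mod 19).
    The inverse of 15 mod 19 is 14 (since 15·14 = 210 = 11·19 + 1), so t ≡ 14·16 = 224 ≡ 15 (mod 19).
    Then x = 512 + 585·15 = 9287, valid modulo lcm(585, 19) = 11115: x ≡ 9287 (mod 11115).
Verify against each original: 9287 mod 13 = 5, 9287 mod 9 = 8, 9287 mod 5 = 2, 9287 mod 19 = 15.

x ≡ 9287 (mod 11115).


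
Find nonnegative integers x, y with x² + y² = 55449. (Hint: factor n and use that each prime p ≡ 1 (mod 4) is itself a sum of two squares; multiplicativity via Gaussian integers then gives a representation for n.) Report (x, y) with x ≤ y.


Step 1: Factor n = 55449 = 3^2 · 61 · 101.
Step 2: Check the mod-4 condition on each prime factor: 3 ≡ 3 (mod 4), exponent 2 (must be even); 61 ≡ 1 (mod 4), exponent 1; 101 ≡ 1 (mod 4), exponent 1.
All primes ≡ 3 (mod 4) appear to even exponent (or don't appear), so by the two-squares theorem n IS expressible as a sum of two squares.
Step 3: Build a representation. Group n = k² · m with k = 3 and m = 61 · 101 = 6161 (a product of primes ≡ 1 (mod 4)); a representation of m scales to one of n via (k·x)² + (k·y)² = k²(x² + y²). Each prime p ≡ 1 (mod 4) is itself a sum of two squares; find a² by testing p − a² for a perfect square:
  61: 61 − 1² = 60, 61 − 2² = 57, 61 − 3² = 52, 61 − 4² = 45, 61 − 5² = 36 = 6² ⇒ 61 = 5² + 6².
  101: 101 − 1² = 100 = 10² ⇒ 101 = 1² + 10².
  Combine using the Brahmagupta–Fibonacci identity (a² + b²)(c² + d²) = (ac − bd)² + (ad + bc)² = (ac + bd)² + (ad − bc)²:
  61 · 101 = 6161: from (5² + 6²)(1² + 10²), take (5·1 − 6·10, 5·10 + 6·1) = (5 − 60, 50 + 6) = (-55, 56); dropping signs (only squares matter) gives (55, 56); check 55² + 56² = 3025 + 3136 = 6161 ✓.
  Scale by k = 3: (3·55, 3·56) = (165, 168).
Step 4: Order so x ≤ y and verify: 165² + 168² = 27225 + 28224 = 55449 = n. ✓

n = 55449 = 165² + 168² (one valid representation with x ≤ y).


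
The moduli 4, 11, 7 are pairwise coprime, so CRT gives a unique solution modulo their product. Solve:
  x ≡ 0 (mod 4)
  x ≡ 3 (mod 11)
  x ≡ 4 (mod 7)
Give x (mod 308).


Moduli 4, 11, 7 are pairwise coprime; by CRT there is a unique solution modulo M = 4 · 11 · 7 = 308.
Solve pairwise, accumulating the modulus:
  Start with x ≡ 0 (mod 4).
  Combine with x ≡ 3 (mod 11): since gcd(4, 11) = 1, we get a unique residue mod 44.
    Write x = 0 + 4·t and substitute into x ≡ 3 (mod 11): 4·t ≡ 3 − 0 = 3 (mod 11).
    The inverse of 4 mod 11 is 3 (since 4·3 = 12 = 1·11 + 1), so t ≡ 3·3 = 9 ≡ 9 (mod 11).
    Then x = 0 + 4·9 = 36, valid modulo lcm(4, 11) = 44: x ≡ 36 (mod 44).
  Combine with x ≡ 4 (mod 7): since gcd(44, 7) = 1, we get a unique residue mod 308.
    Write x = 36 + 44·t and substitute into x ≡ 4 (mod 7): 44·t ≡ 4 − 36 = -32 (mod 7).
    Reduce coefficients mod 7: 2·t ≡ 3 (mod 7).
    The inverse of 2 mod 7 is 4 (since 2·4 = 8 = 1·7 + 1), so t ≡ 4·3 = 12 ≡ 5 (mod 7).
    Then x = 36 + 44·5 = 256, valid modulo lcm(44, 7) = 308: x ≡ 256 (mod 308).
Verify: 256 mod 4 = 0 ✓, 256 mod 11 = 3 ✓, 256 mod 7 = 4 ✓.

x ≡ 256 (mod 308).


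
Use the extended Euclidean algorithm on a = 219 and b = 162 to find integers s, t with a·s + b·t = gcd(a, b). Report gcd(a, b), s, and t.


Euclidean algorithm on (219, 162) — divide until remainder is 0:
  219 = 1 · 162 + 57
  162 = 2 · 57 + 48
  57 = 1 · 48 + 9
  48 = 5 · 9 + 3
  9 = 3 · 3 + 0
gcd(219, 162) = 3.
Track Bezout coefficients alongside the remainders: start with r₀ = 219 = a·1 + b·0 (s = 1, t = 0) and r₁ = 162 = a·0 + b·1 (s = 0, t = 1); each new remainder r_{k+1} = r_{k-1} − q_k·r_k inherits s_{k+1} = s_{k-1} − q_k·s_k, t_{k+1} = t_{k-1} − q_k·t_k, so r_k = a·s_k + b·t_k at every step:
  q = 1: r = 57, s = 1 − 1·0 = 1, t = 0 − 1·1 = -1  (check: 219·1 + 162·(-1) = 57)
  q = 2: r = 48, s = 0 − 2·1 = -2, t = 1 − 2·(-1) = 3  (check: 219·(-2) + 162·3 = 48)
  q = 1: r = 9, s = 1 − 1·(-2) = 3, t = -1 − 1·3 = -4  (check: 219·3 + 162·(-4) = 9)
  q = 5: r = 3, s = -2 − 5·3 = -17, t = 3 − 5·(-4) = 23  (check: 219·(-17) + 162·23 = 3)
The row with r = 3 (the gcd) gives the Bezout coefficients s = -17, t = 23.
Result: 219 · (-17) + 162 · (23) = 3.

gcd(219, 162) = 3; s = -17, t = 23 (check: 219·(-17) + 162·23 = 3).


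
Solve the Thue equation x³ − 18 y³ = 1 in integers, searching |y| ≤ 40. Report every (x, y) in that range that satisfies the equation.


The equation is x³ - 18y³ = 1. For fixed y, x³ = 18·y³ + 1, so a solution requires the RHS to be a perfect cube.
Strategy: iterate y from -40 to 40, compute RHS = 18·y³ + 1, and check whether it is a (positive or negative) perfect cube.
Check small values of y:
  y = 0: RHS = 1 = (1)³ ⇒ x = 1 works.
  y = 1: RHS = 19 is not a perfect cube.
  y = -1: RHS = -17 is not a perfect cube.
  y = 2: RHS = 145 is not a perfect cube.
  y = -2: RHS = -143 is not a perfect cube.
  y = 3: RHS = 487 is not a perfect cube.
  y = -3: RHS = -485 is not a perfect cube.
Continuing the search up to |y| = 40 finds no further solutions beyond those listed.
Collected solutions: (1, 0).

Solutions (with |y| ≤ 40): (1, 0).


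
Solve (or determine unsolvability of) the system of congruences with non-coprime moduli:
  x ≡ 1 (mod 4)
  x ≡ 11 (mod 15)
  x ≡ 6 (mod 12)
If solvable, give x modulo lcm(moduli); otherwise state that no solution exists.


Moduli 4, 15, 12 are not pairwise coprime, so CRT works modulo lcm(m_i) when all pairwise compatibility conditions hold.
Pairwise compatibility: gcd(m_i, m_j) must divide a_i - a_j for every pair.
Merge one congruence at a time:
  Start: x ≡ 1 (mod 4).
  Combine with x ≡ 11 (mod 15): gcd(4, 15) = 1; 11 - 1 = 10, which IS divisible by 1, so compatible.
    Write x = 1 + 4·t and substitute into x ≡ 11 (mod 15): 4·t ≡ 11 − 1 = 10 (mod 15).
    The inverse of 4 mod 15 is 4 (since 4·4 = 16 = 1·15 + 1), so t ≡ 4·10 = 40 ≡ 10 (mod 15).
    Then x = 1 + 4·10 = 41, valid modulo lcm(4, 15) = 60: x ≡ 41 (mod 60).
  Combine with x ≡ 6 (mod 12): gcd(60, 12) = 12, and 6 - 41 = -35 is NOT divisible by 12.
    ⇒ system is inconsistent (no integer solution).

No solution (the system is inconsistent).


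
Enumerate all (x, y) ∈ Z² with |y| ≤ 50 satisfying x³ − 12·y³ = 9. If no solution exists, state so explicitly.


The equation is x³ - 12y³ = 9. For fixed y, x³ = 12·y³ + 9, so a solution requires the RHS to be a perfect cube.
Strategy: iterate y from -50 to 50, compute RHS = 12·y³ + 9, and check whether it is a (positive or negative) perfect cube.
Check small values of y:
  y = 0: RHS = 9 is not a perfect cube.
  y = 1: RHS = 21 is not a perfect cube.
  y = -1: RHS = -3 is not a perfect cube.
  y = 2: RHS = 105 is not a perfect cube.
  y = -2: RHS = -87 is not a perfect cube.
  y = 3: RHS = 333 is not a perfect cube.
  y = -3: RHS = -315 is not a perfect cube.
Continuing the search up to |y| = 50 finds no solutions either.
No (x, y) in the scanned range satisfies the equation.

No integer solutions with |y| ≤ 50.


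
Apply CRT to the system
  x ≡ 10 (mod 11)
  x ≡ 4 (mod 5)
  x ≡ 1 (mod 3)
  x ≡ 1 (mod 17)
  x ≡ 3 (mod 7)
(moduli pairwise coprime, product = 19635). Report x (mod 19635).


Product of moduli M = 11 · 5 · 3 · 17 · 7 = 19635.
Merge one congruence at a time:
  Start: x ≡ 10 (mod 11).
  Combine with x ≡ 4 (mod 5); new modulus lcm = 55.
    Write x = 10 + 11·t and substitute into x ≡ 4 (mod 5): 11·t ≡ 4 − 10 = -6 (mod 5).
    Reduce coefficients mod 5: 1·t ≡ 4 (mod 5).
    So t ≡ 4 (mod 5).
    Then x = 10 + 11·4 = 54, valid modulo lcm(11, 5) = 55: x ≡ 54 (mod 55).
  Combine with x ≡ 1 (mod 3); new modulus lcm = 165.
    Write x = 54 + 55·t and substitute into x ≡ 1 (mod 3): 55·t ≡ 1 − 54 = -53 (mod 3).
    Reduce coefficients mod 3: 1·t ≡ 1 (mod 3).
    So t ≡ 1 (mod 3).
    Then x = 54 + 55·1 = 109, valid modulo lcm(55, 3) = 165: x ≡ 109 (mod 165).
  Combine with x ≡ 1 (mod 17); new modulus lcm = 2805.
    Write x = 109 + 165·t and substitute into x ≡ 1 (mod 17): 165·t ≡ 1 − 109 = -108 (mod 17).
    Reduce coefficients mod 17: 12·t ≡ 11 (mod 17).
    The inverse of 12 mod 17 is 10 (since 12·10 = 120 = 7·17 + 1), so t ≡ 10·11 = 110 ≡ 8 (mod 17).
    Then x = 109 + 165·8 = 1429, valid modulo lcm(165, 17) = 2805: x ≡ 1429 (mod 2805).
  Combine with x ≡ 3 (mod 7); new modulus lcm = 19635.
    Write x = 1429 + 2805·t and substitute into x ≡ 3 (mod 7): 2805·t ≡ 3 − 1429 = -1426 (mod 7).
    Reduce coefficients mod 7: 5·t ≡ 2 (mod 7).
    The inverse of 5 mod 7 is 3 (since 5·3 = 15 = 2·7 + 1), so t ≡ 3·2 = 6 ≡ 6 (mod 7).
    Then x = 1429 + 2805·6 = 18259, valid modulo lcm(2805, 7) = 19635: x ≡ 18259 (mod 19635).
Verify against each original: 18259 mod 11 = 10, 18259 mod 5 = 4, 18259 mod 3 = 1, 18259 mod 17 = 1, 18259 mod 7 = 3.

x ≡ 18259 (mod 19635).


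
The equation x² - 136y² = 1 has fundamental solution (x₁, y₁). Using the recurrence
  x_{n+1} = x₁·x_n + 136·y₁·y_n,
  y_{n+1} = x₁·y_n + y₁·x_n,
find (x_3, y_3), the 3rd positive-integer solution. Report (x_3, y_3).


Step 1: Find the fundamental solution (x₁, y₁) of x² - 136y² = 1.
  Expand √136 as a continued fraction. a₀ = ⌊√136⌋ = 11; iterate m_{k+1} = d_k·a_k − m_k, d_{k+1} = (136 − m_{k+1}²)/d_k, a_{k+1} = ⌊(a₀ + m_{k+1})/d_{k+1}⌋ (starting m₀ = 0, d₀ = 1), with convergents p_k = a_k·p_{k-1} + p_{k-2}, q_k = a_k·q_{k-1} + q_{k-2} (p₋₁ = 1, q₋₁ = 0):
  k = 0: a₀ = 11; p₀/q₀ = 11/1; p₀² − 136·q₀² = 121 − 136 = -15.
  k = 1: m = 11, d = 15, a = ⌊(11 + 11)/15⌋ = 1; p/q = (1·11 + 1)/(1·1 + 0) = 12/1; p² − 136·q² = 144 − 136 = 8.
  k = 2: m = 4, d = 8, a = ⌊(11 + 4)/8⌋ = 1; p/q = (1·12 + 11)/(1·1 + 1) = 23/2; p² − 136·q² = 529 − 544 = -15.
  k = 3: m = 4, d = 15, a = ⌊(11 + 4)/15⌋ = 1; p/q = (1·23 + 12)/(1·2 + 1) = 35/3; p² − 136·q² = 1225 − 1224 = 1.
  The first convergent with p² − 136·q² = 1 gives the fundamental solution (x₁, y₁) = (35, 3).
Step 2: Apply the recurrence (x_{n+1}, y_{n+1}) = (x₁x_n + 136y₁y_n, x₁y_n + y₁x_n) repeatedly.
  From (x_1, y_1) = (35, 3): x_2 = 35·35 + 136·3·3 = 2449; y_2 = 35·3 + 3·35 = 210.
  From (x_2, y_2) = (2449, 210): x_3 = 35·2449 + 136·3·210 = 171395; y_3 = 35·210 + 3·2449 = 14697.
Step 3: Verify x_3² - 136·y_3² = 29376246025 - 29376246024 = 1 (should be 1). ✓

(x_1, y_1) = (35, 3); (x_3, y_3) = (171395, 14697).


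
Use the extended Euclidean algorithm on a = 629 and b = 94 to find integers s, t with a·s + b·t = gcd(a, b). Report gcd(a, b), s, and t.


Euclidean algorithm on (629, 94) — divide until remainder is 0:
  629 = 6 · 94 + 65
  94 = 1 · 65 + 29
  65 = 2 · 29 + 7
  29 = 4 · 7 + 1
  7 = 7 · 1 + 0
gcd(629, 94) = 1.
Track Bezout coefficients alongside the remainders: start with r₀ = 629 = a·1 + b·0 (s = 1, t = 0) and r₁ = 94 = a·0 + b·1 (s = 0, t = 1); each new remainder r_{k+1} = r_{k-1} − q_k·r_k inherits s_{k+1} = s_{k-1} − q_k·s_k, t_{k+1} = t_{k-1} − q_k·t_k, so r_k = a·s_k + b·t_k at every step:
  q = 6: r = 65, s = 1 − 6·0 = 1, t = 0 − 6·1 = -6  (check: 629·1 + 94·(-6) = 65)
  q = 1: r = 29, s = 0 − 1·1 = -1, t = 1 − 1·(-6) = 7  (check: 629·(-1) + 94·7 = 29)
  q = 2: r = 7, s = 1 − 2·(-1) = 3, t = -6 − 2·7 = -20  (check: 629·3 + 94·(-20) = 7)
  q = 4: r = 1, s = -1 − 4·3 = -13, t = 7 − 4·(-20) = 87  (check: 629·(-13) + 94·87 = 1)
The row with r = 1 (the gcd) gives the Bezout coefficients s = -13, t = 87.
Result: 629 · (-13) + 94 · (87) = 1.

gcd(629, 94) = 1; s = -13, t = 87 (check: 629·(-13) + 94·87 = 1).


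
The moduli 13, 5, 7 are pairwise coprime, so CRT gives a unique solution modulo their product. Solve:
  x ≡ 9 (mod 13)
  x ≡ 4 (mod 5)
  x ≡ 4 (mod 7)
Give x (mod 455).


Moduli 13, 5, 7 are pairwise coprime; by CRT there is a unique solution modulo M = 13 · 5 · 7 = 455.
Solve pairwise, accumulating the modulus:
  Start with x ≡ 9 (mod 13).
  Combine with x ≡ 4 (mod 5): since gcd(13, 5) = 1, we get a unique residue mod 65.
    Write x = 9 + 13·t and substitute into x ≡ 4 (mod 5): 13·t ≡ 4 − 9 = -5 (mod 5).
    Reduce coefficients mod 5: 3·t ≡ 0 (mod 5).
    The inverse of 3 mod 5 is 2 (since 3·2 = 6 = 1·5 + 1), so t ≡ 2·0 = 0 ≡ 0 (mod 5).
    Then x = 9 + 13·0 = 9, valid modulo lcm(13, 5) = 65: x ≡ 9 (mod 65).
  Combine with x ≡ 4 (mod 7): since gcd(65, 7) = 1, we get a unique residue mod 455.
    Write x = 9 + 65·t and substitute into x ≡ 4 (mod 7): 65·t ≡ 4 − 9 = -5 (mod 7).
    Reduce coefficients mod 7: 2·t ≡ 2 (mod 7).
    The inverse of 2 mod 7 is 4 (since 2·4 = 8 = 1·7 + 1), so t ≡ 4·2 = 8 ≡ 1 (mod 7).
    Then x = 9 + 65·1 = 74, valid modulo lcm(65, 7) = 455: x ≡ 74 (mod 455).
Verify: 74 mod 13 = 9 ✓, 74 mod 5 = 4 ✓, 74 mod 7 = 4 ✓.

x ≡ 74 (mod 455).


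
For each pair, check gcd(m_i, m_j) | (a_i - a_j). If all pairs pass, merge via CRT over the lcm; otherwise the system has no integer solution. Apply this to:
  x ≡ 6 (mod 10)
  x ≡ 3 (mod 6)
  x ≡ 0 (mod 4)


Moduli 10, 6, 4 are not pairwise coprime, so CRT works modulo lcm(m_i) when all pairwise compatibility conditions hold.
Pairwise compatibility: gcd(m_i, m_j) must divide a_i - a_j for every pair.
Merge one congruence at a time:
  Start: x ≡ 6 (mod 10).
  Combine with x ≡ 3 (mod 6): gcd(10, 6) = 2, and 3 - 6 = -3 is NOT divisible by 2.
    ⇒ system is inconsistent (no integer solution).

No solution (the system is inconsistent).


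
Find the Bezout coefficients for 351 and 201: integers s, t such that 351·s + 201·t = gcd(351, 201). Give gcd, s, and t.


Euclidean algorithm on (351, 201) — divide until remainder is 0:
  351 = 1 · 201 + 150
  201 = 1 · 150 + 51
  150 = 2 · 51 + 48
  51 = 1 · 48 + 3
  48 = 16 · 3 + 0
gcd(351, 201) = 3.
Track Bezout coefficients alongside the remainders: start with r₀ = 351 = a·1 + b·0 (s = 1, t = 0) and r₁ = 201 = a·0 + b·1 (s = 0, t = 1); each new remainder r_{k+1} = r_{k-1} − q_k·r_k inherits s_{k+1} = s_{k-1} − q_k·s_k, t_{k+1} = t_{k-1} − q_k·t_k, so r_k = a·s_k + b·t_k at every step:
  q = 1: r = 150, s = 1 − 1·0 = 1, t = 0 − 1·1 = -1  (check: 351·1 + 201·(-1) = 150)
  q = 1: r = 51, s = 0 − 1·1 = -1, t = 1 − 1·(-1) = 2  (check: 351·(-1) + 201·2 = 51)
  q = 2: r = 48, s = 1 − 2·(-1) = 3, t = -1 − 2·2 = -5  (check: 351·3 + 201·(-5) = 48)
  q = 1: r = 3, s = -1 − 1·3 = -4, t = 2 − 1·(-5) = 7  (check: 351·(-4) + 201·7 = 3)
The row with r = 3 (the gcd) gives the Bezout coefficients s = -4, t = 7.
Result: 351 · (-4) + 201 · (7) = 3.

gcd(351, 201) = 3; s = -4, t = 7 (check: 351·(-4) + 201·7 = 3).


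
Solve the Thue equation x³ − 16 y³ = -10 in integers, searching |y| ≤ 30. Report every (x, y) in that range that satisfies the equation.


The equation is x³ - 16y³ = -10. For fixed y, x³ = 16·y³ − 10, so a solution requires the RHS to be a perfect cube.
Strategy: iterate y from -30 to 30, compute RHS = 16·y³ − 10, and check whether it is a (positive or negative) perfect cube.
Check small values of y:
  y = 0: RHS = -10 is not a perfect cube.
  y = 1: RHS = 6 is not a perfect cube.
  y = -1: RHS = -26 is not a perfect cube.
  y = 2: RHS = 118 is not a perfect cube.
  y = -2: RHS = -138 is not a perfect cube.
  y = 3: RHS = 422 is not a perfect cube.
  y = -3: RHS = -442 is not a perfect cube.
Continuing the search up to |y| = 30 finds no solutions either.
No (x, y) in the scanned range satisfies the equation.

No integer solutions with |y| ≤ 30.


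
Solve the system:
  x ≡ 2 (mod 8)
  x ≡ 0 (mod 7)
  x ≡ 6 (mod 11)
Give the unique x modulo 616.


Moduli 8, 7, 11 are pairwise coprime; by CRT there is a unique solution modulo M = 8 · 7 · 11 = 616.
Solve pairwise, accumulating the modulus:
  Start with x ≡ 2 (mod 8).
  Combine with x ≡ 0 (mod 7): since gcd(8, 7) = 1, we get a unique residue mod 56.
    Write x = 2 + 8·t and substitute into x ≡ 0 (mod 7): 8·t ≡ 0 − 2 = -2 (mod 7).
    Reduce coefficients mod 7: 1·t ≡ 5 (mod 7).
    So t ≡ 5 (mod 7).
    Then x = 2 + 8·5 = 42, valid modulo lcm(8, 7) = 56: x ≡ 42 (mod 56).
  Combine with x ≡ 6 (mod 11): since gcd(56, 11) = 1, we get a unique residue mod 616.
    Write x = 42 + 56·t and substitute into x ≡ 6 (mod 11): 56·t ≡ 6 − 42 = -36 (mod 11).
    Reduce coefficients mod 11: 1·t ≡ 8 (mod 11).
    So t ≡ 8 (mod 11).
    Then x = 42 + 56·8 = 490, valid modulo lcm(56, 11) = 616: x ≡ 490 (mod 616).
Verify: 490 mod 8 = 2 ✓, 490 mod 7 = 0 ✓, 490 mod 11 = 6 ✓.

x ≡ 490 (mod 616).


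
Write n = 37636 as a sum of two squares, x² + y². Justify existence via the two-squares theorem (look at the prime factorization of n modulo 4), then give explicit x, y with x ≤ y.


Step 1: Factor n = 37636 = 2^2 · 97^2.
Step 2: Check the mod-4 condition on each prime factor: 2 = 2 (special); 97 ≡ 1 (mod 4), exponent 2.
All primes ≡ 3 (mod 4) appear to even exponent (or don't appear), so by the two-squares theorem n IS expressible as a sum of two squares.
Step 3: Build a representation. Group n = k² · m with k = 2 and m = 97 · 97 = 9409 (a product of primes ≡ 1 (mod 4)); a representation of m scales to one of n via (k·x)² + (k·y)² = k²(x² + y²). Each prime p ≡ 1 (mod 4) is itself a sum of two squares; find a² by testing p − a² for a perfect square:
  97: 97 − 1² = 96, 97 − 2² = 93, 97 − 3² = 88, 97 − 4² = 81 = 9² ⇒ 97 = 4² + 9².
  Combine using the Brahmagupta–Fibonacci identity (a² + b²)(c² + d²) = (ac − bd)² + (ad + bc)² = (ac + bd)² + (ad − bc)²:
  97 · 97 = 9409: from (4² + 9²)(4² + 9²), take (4·4 − 9·9, 4·9 + 9·4) = (16 − 81, 36 + 36) = (-65, 72); dropping signs (only squares matter) gives (65, 72); check 65² + 72² = 4225 + 5184 = 9409 ✓.
  Scale by k = 2: (2·65, 2·72) = (130, 144).
Step 4: Order so x ≤ y and verify: 130² + 144² = 16900 + 20736 = 37636 = n. ✓

n = 37636 = 130² + 144² (one valid representation with x ≤ y).


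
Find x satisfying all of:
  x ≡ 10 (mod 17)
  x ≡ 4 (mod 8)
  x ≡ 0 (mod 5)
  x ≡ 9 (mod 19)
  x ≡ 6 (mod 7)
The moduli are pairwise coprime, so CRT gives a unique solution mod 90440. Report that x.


Product of moduli M = 17 · 8 · 5 · 19 · 7 = 90440.
Merge one congruence at a time:
  Start: x ≡ 10 (mod 17).
  Combine with x ≡ 4 (mod 8); new modulus lcm = 136.
    Write x = 10 + 17·t and substitute into x ≡ 4 (mod 8): 17·t ≡ 4 − 10 = -6 (mod 8).
    Reduce coefficients mod 8: 1·t ≡ 2 (mod 8).
    So t ≡ 2 (mod 8).
    Then x = 10 + 17·2 = 44, valid modulo lcm(17, 8) = 136: x ≡ 44 (mod 136).
  Combine with x ≡ 0 (mod 5); new modulus lcm = 680.
    Write x = 44 + 136·t and substitute into x ≡ 0 (mod 5): 136·t ≡ 0 − 44 = -44 (mod 5).
    Reduce coefficients mod 5: 1·t ≡ 1 (mod 5).
    So t ≡ 1 (mod 5).
    Then x = 44 + 136·1 = 180, valid modulo lcm(136, 5) = 680: x ≡ 180 (mod 680).
  Combine with x ≡ 9 (mod 19); new modulus lcm = 12920.
    Write x = 180 + 680·t and substitute into x ≡ 9 (mod 19): 680·t ≡ 9 − 180 = -171 (mod 19).
    Reduce coefficients mod 19: 15·t ≡ 0 (mod 19).
    The inverse of 15 mod 19 is 14 (since 15·14 = 210 = 11·19 + 1), so t ≡ 14·0 = 0 ≡ 0 (mod 19).
    Then x = 180 + 680·0 = 180, valid modulo lcm(680, 19) = 12920: x ≡ 180 (mod 12920).
  Combine with x ≡ 6 (mod 7); new modulus lcm = 90440.
    Write x = 180 + 12920·t and substitute into x ≡ 6 (mod 7): 12920·t ≡ 6 − 180 = -174 (mod 7).
    Reduce coefficients mod 7: 5·t ≡ 1 (mod 7).
    The inverse of 5 mod 7 is 3 (since 5·3 = 15 = 2·7 + 1), so t ≡ 3·1 = 3 ≡ 3 (mod 7).
    Then x = 180 + 12920·3 = 38940, valid modulo lcm(12920, 7) = 90440: x ≡ 38940 (mod 90440).
Verify against each original: 38940 mod 17 = 10, 38940 mod 8 = 4, 38940 mod 5 = 0, 38940 mod 19 = 9, 38940 mod 7 = 6.

x ≡ 38940 (mod 90440).


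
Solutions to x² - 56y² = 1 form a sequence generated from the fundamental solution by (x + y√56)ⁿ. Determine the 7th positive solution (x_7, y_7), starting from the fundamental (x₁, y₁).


Step 1: Find the fundamental solution (x₁, y₁) of x² - 56y² = 1.
  Expand √56 as a continued fraction. a₀ = ⌊√56⌋ = 7; iterate m_{k+1} = d_k·a_k − m_k, d_{k+1} = (56 − m_{k+1}²)/d_k, a_{k+1} = ⌊(a₀ + m_{k+1})/d_{k+1}⌋ (starting m₀ = 0, d₀ = 1), with convergents p_k = a_k·p_{k-1} + p_{k-2}, q_k = a_k·q_{k-1} + q_{k-2} (p₋₁ = 1, q₋₁ = 0):
  k = 0: a₀ = 7; p₀/q₀ = 7/1; p₀² − 56·q₀² = 49 − 56 = -7.
  k = 1: m = 7, d = 7, a = ⌊(7 + 7)/7⌋ = 2; p/q = (2·7 + 1)/(2·1 + 0) = 15/2; p² − 56·q² = 225 − 224 = 1.
  The first convergent with p² − 56·q² = 1 gives the fundamental solution (x₁, y₁) = (15, 2).
Step 2: Apply the recurrence (x_{n+1}, y_{n+1}) = (x₁x_n + 56y₁y_n, x₁y_n + y₁x_n) repeatedly.
  From (x_1, y_1) = (15, 2): x_2 = 15·15 + 56·2·2 = 449; y_2 = 15·2 + 2·15 = 60.
  From (x_2, y_2) = (449, 60): x_3 = 15·449 + 56·2·60 = 13455; y_3 = 15·60 + 2·449 = 1798.
  From (x_3, y_3) = (13455, 1798): x_4 = 15·13455 + 56·2·1798 = 403201; y_4 = 15·1798 + 2·13455 = 53880.
  From (x_4, y_4) = (403201, 53880): x_5 = 15·403201 + 56·2·53880 = 12082575; y_5 = 15·53880 + 2·403201 = 1614602.
  From (x_5, y_5) = (12082575, 1614602): x_6 = 15·12082575 + 56·2·1614602 = 362074049; y_6 = 15·1614602 + 2·12082575 = 48384180.
  From (x_6, y_6) = (362074049, 48384180): x_7 = 15·362074049 + 56·2·48384180 = 10850138895; y_7 = 15·48384180 + 2·362074049 = 1449910798.
Step 3: Verify x_7² - 56·y_7² = 117725514040791821025 - 117725514040791821024 = 1 (should be 1). ✓

(x_1, y_1) = (15, 2); (x_7, y_7) = (10850138895, 1449910798).


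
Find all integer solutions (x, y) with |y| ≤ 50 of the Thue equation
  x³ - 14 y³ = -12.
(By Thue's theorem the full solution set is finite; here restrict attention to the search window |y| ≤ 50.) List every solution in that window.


The equation is x³ - 14y³ = -12. For fixed y, x³ = 14·y³ − 12, so a solution requires the RHS to be a perfect cube.
Strategy: iterate y from -50 to 50, compute RHS = 14·y³ − 12, and check whether it is a (positive or negative) perfect cube.
Check small values of y:
  y = 0: RHS = -12 is not a perfect cube.
  y = 1: RHS = 2 is not a perfect cube.
  y = -1: RHS = -26 is not a perfect cube.
  y = 2: RHS = 100 is not a perfect cube.
  y = -2: RHS = -124 is not a perfect cube.
  y = 3: RHS = 366 is not a perfect cube.
  y = -3: RHS = -390 is not a perfect cube.
Continuing the search up to |y| = 50 finds no solutions either.
No (x, y) in the scanned range satisfies the equation.

No integer solutions with |y| ≤ 50.


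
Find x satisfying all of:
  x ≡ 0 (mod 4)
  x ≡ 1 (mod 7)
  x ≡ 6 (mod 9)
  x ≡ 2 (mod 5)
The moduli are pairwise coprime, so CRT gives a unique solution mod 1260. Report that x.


Product of moduli M = 4 · 7 · 9 · 5 = 1260.
Merge one congruence at a time:
  Start: x ≡ 0 (mod 4).
  Combine with x ≡ 1 (mod 7); new modulus lcm = 28.
    Write x = 0 + 4·t and substitute into x ≡ 1 (mod 7): 4·t ≡ 1 − 0 = 1 (mod 7).
    The inverse of 4 mod 7 is 2 (since 4·2 = 8 = 1·7 + 1), so t ≡ 2·1 = 2 ≡ 2 (mod 7).
    Then x = 0 + 4·2 = 8, valid modulo lcm(4, 7) = 28: x ≡ 8 (mod 28).
  Combine with x ≡ 6 (mod 9); new modulus lcm = 252.
    Write x = 8 + 28·t and substitute into x ≡ 6 (mod 9): 28·t ≡ 6 − 8 = -2 (mod 9).
    Reduce coefficients mod 9: 1·t ≡ 7 (mod 9).
    So t ≡ 7 (mod 9).
    Then x = 8 + 28·7 = 204, valid modulo lcm(28, 9) = 252: x ≡ 204 (mod 252).
  Combine with x ≡ 2 (mod 5); new modulus lcm = 1260.
    Write x = 204 + 252·t and substitute into x ≡ 2 (mod 5): 252·t ≡ 2 − 204 = -202 (mod 5).
    Reduce coefficients mod 5: 2·t ≡ 3 (mod 5).
    The inverse of 2 mod 5 is 3 (since 2·3 = 6 = 1·5 + 1), so t ≡ 3·3 = 9 ≡ 4 (mod 5).
    Then x = 204 + 252·4 = 1212, valid modulo lcm(252, 5) = 1260: x ≡ 1212 (mod 1260).
Verify against each original: 1212 mod 4 = 0, 1212 mod 7 = 1, 1212 mod 9 = 6, 1212 mod 5 = 2.

x ≡ 1212 (mod 1260).


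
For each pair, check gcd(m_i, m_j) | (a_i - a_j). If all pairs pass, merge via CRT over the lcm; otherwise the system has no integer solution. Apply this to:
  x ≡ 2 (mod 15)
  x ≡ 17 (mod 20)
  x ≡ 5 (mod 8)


Moduli 15, 20, 8 are not pairwise coprime, so CRT works modulo lcm(m_i) when all pairwise compatibility conditions hold.
Pairwise compatibility: gcd(m_i, m_j) must divide a_i - a_j for every pair.
Merge one congruence at a time:
  Start: x ≡ 2 (mod 15).
  Combine with x ≡ 17 (mod 20): gcd(15, 20) = 5; 17 - 2 = 15, which IS divisible by 5, so compatible.
    Write x = 2 + 15·t and substitute into x ≡ 17 (mod 20): 15·t ≡ 17 − 2 = 15 (mod 20).
    Divide the congruence (and modulus) by g = 5: 3·t ≡ 3 (mod 4).
    The inverse of 3 mod 4 is 3 (since 3·3 = 9 = 2·4 + 1), so t ≡ 3·3 = 9 ≡ 1 (mod 4).
    Then x = 2 + 15·1 = 17, valid modulo lcm(15, 20) = 60: x ≡ 17 (mod 60).
  Combine with x ≡ 5 (mod 8): gcd(60, 8) = 4; 5 - 17 = -12, which IS divisible by 4, so compatible.
    Write x = 17 + 60·t and substitute into x ≡ 5 (mod 8): 60·t ≡ 5 − 17 = -12 (mod 8).
    Divide the congruence (and modulus) by g = 4: 15·t ≡ -3 (mod 2).
    Reduce coefficients mod 2: 1·t ≡ 1 (mod 2).
    So t ≡ 1 (mod 2).
    Then x = 17 + 60·1 = 77, valid modulo lcm(60, 8) = 120: x ≡ 77 (mod 120).
Verify: 77 mod 15 = 2, 77 mod 20 = 17, 77 mod 8 = 5.

x ≡ 77 (mod 120).


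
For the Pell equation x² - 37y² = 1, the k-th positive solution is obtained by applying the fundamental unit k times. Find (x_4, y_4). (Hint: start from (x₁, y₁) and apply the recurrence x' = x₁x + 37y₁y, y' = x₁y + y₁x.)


Step 1: Find the fundamental solution (x₁, y₁) of x² - 37y² = 1.
  Expand √37 as a continued fraction. a₀ = ⌊√37⌋ = 6; iterate m_{k+1} = d_k·a_k − m_k, d_{k+1} = (37 − m_{k+1}²)/d_k, a_{k+1} = ⌊(a₀ + m_{k+1})/d_{k+1}⌋ (starting m₀ = 0, d₀ = 1), with convergents p_k = a_k·p_{k-1} + p_{k-2}, q_k = a_k·q_{k-1} + q_{k-2} (p₋₁ = 1, q₋₁ = 0):
  k = 0: a₀ = 6; p₀/q₀ = 6/1; p₀² − 37·q₀² = 36 − 37 = -1.
  k = 1: m = 6, d = 1, a = ⌊(6 + 6)/1⌋ = 12; p/q = (12·6 + 1)/(12·1 + 0) = 73/12; p² − 37·q² = 5329 − 5328 = 1.
  The first convergent with p² − 37·q² = 1 gives the fundamental solution (x₁, y₁) = (73, 12).
Step 2: Apply the recurrence (x_{n+1}, y_{n+1}) = (x₁x_n + 37y₁y_n, x₁y_n + y₁x_n) repeatedly.
  From (x_1, y_1) = (73, 12): x_2 = 73·73 + 37·12·12 = 10657; y_2 = 73·12 + 12·73 = 1752.
  From (x_2, y_2) = (10657, 1752): x_3 = 73·10657 + 37·12·1752 = 1555849; y_3 = 73·1752 + 12·10657 = 255780.
  From (x_3, y_3) = (1555849, 255780): x_4 = 73·1555849 + 37·12·255780 = 227143297; y_4 = 73·255780 + 12·1555849 = 37342128.
Step 3: Verify x_4² - 37·y_4² = 51594077372030209 - 51594077372030208 = 1 (should be 1). ✓

(x_1, y_1) = (73, 12); (x_4, y_4) = (227143297, 37342128).


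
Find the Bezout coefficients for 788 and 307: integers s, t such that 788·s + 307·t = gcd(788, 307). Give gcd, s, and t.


Euclidean algorithm on (788, 307) — divide until remainder is 0:
  788 = 2 · 307 + 174
  307 = 1 · 174 + 133
  174 = 1 · 133 + 41
  133 = 3 · 41 + 10
  41 = 4 · 10 + 1
  10 = 10 · 1 + 0
gcd(788, 307) = 1.
Track Bezout coefficients alongside the remainders: start with r₀ = 788 = a·1 + b·0 (s = 1, t = 0) and r₁ = 307 = a·0 + b·1 (s = 0, t = 1); each new remainder r_{k+1} = r_{k-1} − q_k·r_k inherits s_{k+1} = s_{k-1} − q_k·s_k, t_{k+1} = t_{k-1} − q_k·t_k, so r_k = a·s_k + b·t_k at every step:
  q = 2: r = 174, s = 1 − 2·0 = 1, t = 0 − 2·1 = -2  (check: 788·1 + 307·(-2) = 174)
  q = 1: r = 133, s = 0 − 1·1 = -1, t = 1 − 1·(-2) = 3  (check: 788·(-1) + 307·3 = 133)
  q = 1: r = 41, s = 1 − 1·(-1) = 2, t = -2 − 1·3 = -5  (check: 788·2 + 307·(-5) = 41)
  q = 3: r = 10, s = -1 − 3·2 = -7, t = 3 − 3·(-5) = 18  (check: 788·(-7) + 307·18 = 10)
  q = 4: r = 1, s = 2 − 4·(-7) = 30, t = -5 − 4·18 = -77  (check: 788·30 + 307·(-77) = 1)
The row with r = 1 (the gcd) gives the Bezout coefficients s = 30, t = -77.
Result: 788 · (30) + 307 · (-77) = 1.

gcd(788, 307) = 1; s = 30, t = -77 (check: 788·30 + 307·(-77) = 1).


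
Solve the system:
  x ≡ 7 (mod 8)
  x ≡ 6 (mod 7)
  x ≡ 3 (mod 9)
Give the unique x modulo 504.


Moduli 8, 7, 9 are pairwise coprime; by CRT there is a unique solution modulo M = 8 · 7 · 9 = 504.
Solve pairwise, accumulating the modulus:
  Start with x ≡ 7 (mod 8).
  Combine with x ≡ 6 (mod 7): since gcd(8, 7) = 1, we get a unique residue mod 56.
    Write x = 7 + 8·t and substitute into x ≡ 6 (mod 7): 8·t ≡ 6 − 7 = -1 (mod 7).
    Reduce coefficients mod 7: 1·t ≡ 6 (mod 7).
    So t ≡ 6 (mod 7).
    Then x = 7 + 8·6 = 55, valid modulo lcm(8, 7) = 56: x ≡ 55 (mod 56).
  Combine with x ≡ 3 (mod 9): since gcd(56, 9) = 1, we get a unique residue mod 504.
    Write x = 55 + 56·t and substitute into x ≡ 3 (mod 9): 56·t ≡ 3 − 55 = -52 (mod 9).
    Reduce coefficients mod 9: 2·t ≡ 2 (mod 9).
    The inverse of 2 mod 9 is 5 (since 2·5 = 10 = 1·9 + 1), so t ≡ 5·2 = 10 ≡ 1 (mod 9).
    Then x = 55 + 56·1 = 111, valid modulo lcm(56, 9) = 504: x ≡ 111 (mod 504).
Verify: 111 mod 8 = 7 ✓, 111 mod 7 = 6 ✓, 111 mod 9 = 3 ✓.

x ≡ 111 (mod 504).


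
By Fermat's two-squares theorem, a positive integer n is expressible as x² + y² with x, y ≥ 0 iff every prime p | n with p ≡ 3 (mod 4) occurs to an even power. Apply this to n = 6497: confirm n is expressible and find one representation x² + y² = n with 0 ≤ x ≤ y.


Step 1: Factor n = 6497 = 73 · 89.
Step 2: Check the mod-4 condition on each prime factor: 73 ≡ 1 (mod 4), exponent 1; 89 ≡ 1 (mod 4), exponent 1.
All primes ≡ 3 (mod 4) appear to even exponent (or don't appear), so by the two-squares theorem n IS expressible as a sum of two squares.
Step 3: Build a representation. Here n = 73 · 89 is a product of primes ≡ 1 (mod 4). Each prime p ≡ 1 (mod 4) is itself a sum of two squares; find a² by testing p − a² for a perfect square:
  73: 73 − 1² = 72, 73 − 2² = 69, 73 − 3² = 64 = 8² ⇒ 73 = 3² + 8².
  89: 89 − 1² = 88, 89 − 2² = 85, 89 − 3² = 80, 89 − 4² = 73, 89 − 5² = 64 = 8² ⇒ 89 = 5² + 8².
  Combine using the Brahmagupta–Fibonacci identity (a² + b²)(c² + d²) = (ac − bd)² + (ad + bc)² = (ac + bd)² + (ad − bc)²:
  73 · 89 = 6497: from (3² + 8²)(5² + 8²), take (3·5 − 8·8, 3·8 + 8·5) = (15 − 64, 24 + 40) = (-49, 64); dropping signs (only squares matter) gives (49, 64); check 49² + 64² = 2401 + 4096 = 6497 ✓.
Step 4: Order so x ≤ y and verify: 49² + 64² = 2401 + 4096 = 6497 = n. ✓

n = 6497 = 49² + 64² (one valid representation with x ≤ y).


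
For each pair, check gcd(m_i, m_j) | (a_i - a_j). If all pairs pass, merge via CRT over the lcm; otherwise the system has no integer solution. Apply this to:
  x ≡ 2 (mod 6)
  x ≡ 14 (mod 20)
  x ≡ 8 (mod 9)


Moduli 6, 20, 9 are not pairwise coprime, so CRT works modulo lcm(m_i) when all pairwise compatibility conditions hold.
Pairwise compatibility: gcd(m_i, m_j) must divide a_i - a_j for every pair.
Merge one congruence at a time:
  Start: x ≡ 2 (mod 6).
  Combine with x ≡ 14 (mod 20): gcd(6, 20) = 2; 14 - 2 = 12, which IS divisible by 2, so compatible.
    Write x = 2 + 6·t and substitute into x ≡ 14 (mod 20): 6·t ≡ 14 − 2 = 12 (mod 20).
    Divide the congruence (and modulus) by g = 2: 3·t ≡ 6 (mod 10).
    The inverse of 3 mod 10 is 7 (since 3·7 = 21 = 2·10 + 1), so t ≡ 7·6 = 42 ≡ 2 (mod 10).
    Then x = 2 + 6·2 = 14, valid modulo lcm(6, 20) = 60: x ≡ 14 (mod 60).
  Combine with x ≡ 8 (mod 9): gcd(60, 9) = 3; 8 - 14 = -6, which IS divisible by 3, so compatible.
    Write x = 14 + 60·t and substitute into x ≡ 8 (mod 9): 60·t ≡ 8 − 14 = -6 (mod 9).
    Divide the congruence (and modulus) by g = 3: 20·t ≡ -2 (mod 3).
    Reduce coefficients mod 3: 2·t ≡ 1 (mod 3).
    The inverse of 2 mod 3 is 2 (since 2·2 = 4 = 1·3 + 1), so t ≡ 2·1 = 2 ≡ 2 (mod 3).
    Then x = 14 + 60·2 = 134, valid modulo lcm(60, 9) = 180: x ≡ 134 (mod 180).
Verify: 134 mod 6 = 2, 134 mod 20 = 14, 134 mod 9 = 8.

x ≡ 134 (mod 180).


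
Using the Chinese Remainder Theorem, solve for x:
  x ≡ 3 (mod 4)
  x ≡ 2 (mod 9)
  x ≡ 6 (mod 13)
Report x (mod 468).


Moduli 4, 9, 13 are pairwise coprime; by CRT there is a unique solution modulo M = 4 · 9 · 13 = 468.
Solve pairwise, accumulating the modulus:
  Start with x ≡ 3 (mod 4).
  Combine with x ≡ 2 (mod 9): since gcd(4, 9) = 1, we get a unique residue mod 36.
    Write x = 3 + 4·t and substitute into x ≡ 2 (mod 9): 4·t ≡ 2 − 3 = -1 (mod 9).
    Reduce coefficients mod 9: 4·t ≡ 8 (mod 9).
    The inverse of 4 mod 9 is 7 (since 4·7 = 28 = 3·9 + 1), so t ≡ 7·8 = 56 ≡ 2 (mod 9).
    Then x = 3 + 4·2 = 11, valid modulo lcm(4, 9) = 36: x ≡ 11 (mod 36).
  Combine with x ≡ 6 (mod 13): since gcd(36, 13) = 1, we get a unique residue mod 468.
    Write x = 11 + 36·t and substitute into x ≡ 6 (mod 13): 36·t ≡ 6 − 11 = -5 (mod 13).
    Reduce coefficients mod 13: 10·t ≡ 8 (mod 13).
    The inverse of 10 mod 13 is 4 (since 10·4 = 40 = 3·13 + 1), so t ≡ 4·8 = 32 ≡ 6 (mod 13).
    Then x = 11 + 36·6 = 227, valid modulo lcm(36, 13) = 468: x ≡ 227 (mod 468).
Verify: 227 mod 4 = 3 ✓, 227 mod 9 = 2 ✓, 227 mod 13 = 6 ✓.

x ≡ 227 (mod 468).


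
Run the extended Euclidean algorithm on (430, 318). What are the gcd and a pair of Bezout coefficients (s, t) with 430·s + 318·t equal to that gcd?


Euclidean algorithm on (430, 318) — divide until remainder is 0:
  430 = 1 · 318 + 112
  318 = 2 · 112 + 94
  112 = 1 · 94 + 18
  94 = 5 · 18 + 4
  18 = 4 · 4 + 2
  4 = 2 · 2 + 0
gcd(430, 318) = 2.
Track Bezout coefficients alongside the remainders: start with r₀ = 430 = a·1 + b·0 (s = 1, t = 0) and r₁ = 318 = a·0 + b·1 (s = 0, t = 1); each new remainder r_{k+1} = r_{k-1} − q_k·r_k inherits s_{k+1} = s_{k-1} − q_k·s_k, t_{k+1} = t_{k-1} − q_k·t_k, so r_k = a·s_k + b·t_k at every step:
  q = 1: r = 112, s = 1 − 1·0 = 1, t = 0 − 1·1 = -1  (check: 430·1 + 318·(-1) = 112)
  q = 2: r = 94, s = 0 − 2·1 = -2, t = 1 − 2·(-1) = 3  (check: 430·(-2) + 318·3 = 94)
  q = 1: r = 18, s = 1 − 1·(-2) = 3, t = -1 − 1·3 = -4  (check: 430·3 + 318·(-4) = 18)
  q = 5: r = 4, s = -2 − 5·3 = -17, t = 3 − 5·(-4) = 23  (check: 430·(-17) + 318·23 = 4)
  q = 4: r = 2, s = 3 − 4·(-17) = 71, t = -4 − 4·23 = -96  (check: 430·71 + 318·(-96) = 2)
The row with r = 2 (the gcd) gives the Bezout coefficients s = 71, t = -96.
Result: 430 · (71) + 318 · (-96) = 2.

gcd(430, 318) = 2; s = 71, t = -96 (check: 430·71 + 318·(-96) = 2).


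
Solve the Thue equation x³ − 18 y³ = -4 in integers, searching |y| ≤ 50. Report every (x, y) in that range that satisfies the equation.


The equation is x³ - 18y³ = -4. For fixed y, x³ = 18·y³ − 4, so a solution requires the RHS to be a perfect cube.
Strategy: iterate y from -50 to 50, compute RHS = 18·y³ − 4, and check whether it is a (positive or negative) perfect cube.
Check small values of y:
  y = 0: RHS = -4 is not a perfect cube.
  y = 1: RHS = 14 is not a perfect cube.
  y = -1: RHS = -22 is not a perfect cube.
  y = 2: RHS = 140 is not a perfect cube.
  y = -2: RHS = -148 is not a perfect cube.
  y = 3: RHS = 482 is not a perfect cube.
  y = -3: RHS = -490 is not a perfect cube.
Continuing the search up to |y| = 50 finds no solutions either.
No (x, y) in the scanned range satisfies the equation.

No integer solutions with |y| ≤ 50.


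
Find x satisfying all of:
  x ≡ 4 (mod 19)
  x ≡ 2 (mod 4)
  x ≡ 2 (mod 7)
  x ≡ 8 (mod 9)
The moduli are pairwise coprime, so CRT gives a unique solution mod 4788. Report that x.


Product of moduli M = 19 · 4 · 7 · 9 = 4788.
Merge one congruence at a time:
  Start: x ≡ 4 (mod 19).
  Combine with x ≡ 2 (mod 4); new modulus lcm = 76.
    Write x = 4 + 19·t and substitute into x ≡ 2 (mod 4): 19·t ≡ 2 − 4 = -2 (mod 4).
    Reduce coefficients mod 4: 3·t ≡ 2 (mod 4).
    The inverse of 3 mod 4 is 3 (since 3·3 = 9 = 2·4 + 1), so t ≡ 3·2 = 6 ≡ 2 (mod 4).
    Then x = 4 + 19·2 = 42, valid modulo lcm(19, 4) = 76: x ≡ 42 (mod 76).
  Combine with x ≡ 2 (mod 7); new modulus lcm = 532.
    Write x = 42 + 76·t and substitute into x ≡ 2 (mod 7): 76·t ≡ 2 − 42 = -40 (mod 7).
    Reduce coefficients mod 7: 6·t ≡ 2 (mod 7).
    The inverse of 6 mod 7 is 6 (since 6·6 = 36 = 5·7 + 1), so t ≡ 6·2 = 12 ≡ 5 (mod 7).
    Then x = 42 + 76·5 = 422, valid modulo lcm(76, 7) = 532: x ≡ 422 (mod 532).
  Combine with x ≡ 8 (mod 9); new modulus lcm = 4788.
    Write x = 422 + 532·t and substitute into x ≡ 8 (mod 9): 532·t ≡ 8 − 422 = -414 (mod 9).
    Reduce coefficients mod 9: 1·t ≡ 0 (mod 9).
    So t ≡ 0 (mod 9).
    Then x = 422 + 532·0 = 422, valid modulo lcm(532, 9) = 4788: x ≡ 422 (mod 4788).
Verify against each original: 422 mod 19 = 4, 422 mod 4 = 2, 422 mod 7 = 2, 422 mod 9 = 8.

x ≡ 422 (mod 4788).
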